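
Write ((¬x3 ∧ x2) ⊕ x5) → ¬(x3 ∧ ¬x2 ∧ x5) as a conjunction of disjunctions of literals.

((¬x3 ∧ x2) ⊕ x5) → ¬(x3 ∧ ¬x2 ∧ x5)
≡ ¬((¬x3 ∧ x2) ⊕ x5) ∨ ¬(x3 ∧ ¬x2 ∧ x5)   [eliminate →]
≡ ¬(((¬x3 ∧ x2) ∨ x5) ∧ ¬(¬x3 ∧ x2 ∧ x5)) ∨ ¬(x3 ∧ ¬x2 ∧ x5)   [expand ⊕]
≡ ¬((¬x3 ∧ x2) ∨ x5) ∨ ¬¬(¬x3 ∧ x2 ∧ x5) ∨ ¬(x3 ∧ ¬x2 ∧ x5)   [De Morgan]
≡ (¬(¬x3 ∧ x2) ∧ ¬x5) ∨ ¬¬(¬x3 ∧ x2 ∧ x5) ∨ ¬(x3 ∧ ¬x2 ∧ x5)   [De Morgan]
≡ ((¬¬x3 ∨ ¬x2) ∧ ¬x5) ∨ ¬¬(¬x3 ∧ x2 ∧ x5) ∨ ¬(x3 ∧ ¬x2 ∧ x5)   [De Morgan]
≡ ((x3 ∨ ¬x2) ∧ ¬x5) ∨ ¬¬(¬x3 ∧ x2 ∧ x5) ∨ ¬(x3 ∧ ¬x2 ∧ x5)   [double negation]
≡ ((x3 ∨ ¬x2) ∧ ¬x5) ∨ (¬x3 ∧ x2 ∧ x5) ∨ ¬(x3 ∧ ¬x2 ∧ x5)   [double negation]
≡ ((x3 ∨ ¬x2) ∧ ¬x5) ∨ (¬x3 ∧ x2 ∧ x5) ∨ ¬x3 ∨ ¬¬x2 ∨ ¬x5   [De Morgan]
≡ ((x3 ∨ ¬x2) ∧ ¬x5) ∨ (¬x3 ∧ x2 ∧ x5) ∨ ¬x3 ∨ x2 ∨ ¬x5   [double negation]
≡ (x3 ∨ ¬x2 ∨ ¬x3 ∨ ¬x3 ∨ x2 ∨ ¬x5) ∧ (x3 ∨ ¬x2 ∨ x2 ∨ ¬x3 ∨ x2 ∨ ¬x5) ∧ (x3 ∨ ¬x2 ∨ x5 ∨ ¬x3 ∨ x2 ∨ ¬x5) ∧ (¬x5 ∨ ¬x3 ∨ ¬x3 ∨ x2 ∨ ¬x5) ∧ (¬x5 ∨ x2 ∨ ¬x3 ∨ x2 ∨ ¬x5) ∧ (¬x5 ∨ x5 ∨ ¬x3 ∨ x2 ∨ ¬x5)   [distribute ∨ over ∧]
≡ ¬x5 ∨ ¬x3 ∨ x2   [simplify]

¬x5 ∨ ¬x3 ∨ x2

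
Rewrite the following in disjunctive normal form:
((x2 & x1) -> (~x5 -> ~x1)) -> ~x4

(x2 & x1 & ~x5) | ~x4

((x2 & x1) -> (~x5 -> ~x1)) -> ~x4
≡ ~((x2 & x1) -> (~x5 -> ~x1)) | ~x4
≡ ~(~(x2 & x1) | (~x5 -> ~x1)) | ~x4
≡ ~(~(x2 & x1) | ~~x5 | ~x1) | ~x4
≡ (~~(x2 & x1) & ~~~x5 & ~~x1) | ~x4
≡ (x2 & x1 & ~~~x5 & ~~x1) | ~x4
≡ (x2 & x1 & ~x5 & ~~x1) | ~x4
≡ (x2 & x1 & ~x5 & x1) | ~x4
≡ (x2 & x1 & ~x5) | ~x4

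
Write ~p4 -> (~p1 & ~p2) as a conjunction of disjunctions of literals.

(p4 | ~p1) & (p4 | ~p2)

~p4 -> (~p1 & ~p2)
≡ ~~p4 | (~p1 & ~p2)
≡ p4 | (~p1 & ~p2)
≡ (p4 | ~p1) & (p4 | ~p2)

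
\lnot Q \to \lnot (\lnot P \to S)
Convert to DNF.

Q \lor \lnot P \land \lnot S

\lnot Q \to \lnot (\lnot P \to S)
⇔ \lnot \lnot Q \lor \lnot (\lnot P \to S)   [eliminate \to]
⇔ \lnot \lnot Q \lor \lnot (\lnot \lnot P \lor S)   [eliminate \to]
⇔ Q \lor \lnot (\lnot \lnot P \lor S)   [double negation]
⇔ Q \lor \lnot \lnot \lnot P \land \lnot S   [De Morgan]
⇔ Q \lor \lnot P \land \lnot S   [double negation]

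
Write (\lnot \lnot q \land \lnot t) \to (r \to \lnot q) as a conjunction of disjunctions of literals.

(\lnot \lnot q \land \lnot t) \to (r \to \lnot q)
≡ \lnot (\lnot \lnot q \land \lnot t) \lor (r \to \lnot q)   — eliminate \to
≡ \lnot (\lnot \lnot q \land \lnot t) \lor \lnot r \lor \lnot q   — eliminate \to
≡ \lnot \lnot \lnot q \lor \lnot \lnot t \lor \lnot r \lor \lnot q   — De Morgan
≡ \lnot q \lor \lnot \lnot t \lor \lnot r \lor \lnot q   — double negation
≡ \lnot q \lor t \lor \lnot r \lor \lnot q   — double negation
≡ \lnot q \lor t \lor \lnot r   — simplify

\lnot q \lor t \lor \lnot r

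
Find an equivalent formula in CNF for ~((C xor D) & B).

(~C | D | ~B) & (~D | C | ~B)

~((C xor D) & B)
⇔ ~((C | D) & ~(C & D) & B)   [expand xor]
⇔ ~(C | D) | ~~(C & D) | ~B   [De Morgan]
⇔ (~C & ~D) | ~~(C & D) | ~B   [De Morgan]
⇔ (~C & ~D) | (C & D) | ~B   [double negation]
⇔ (~C | C | ~B) & (~C | D | ~B) & (~D | C | ~B) & (~D | D | ~B)   [distribute | over &]
⇔ (~C | D | ~B) & (~D | C | ~B)   [simplify]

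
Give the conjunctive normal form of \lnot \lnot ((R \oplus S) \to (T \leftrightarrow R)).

(\lnot R \lor S \lor T) \land (\lnot S \lor R \lor \lnot T)

\lnot \lnot ((R \oplus S) \to (T \leftrightarrow R))
⇔ \lnot \lnot (\lnot (R \oplus S) \lor (T \leftrightarrow R))   [eliminate \to]
⇔ \lnot \lnot (\lnot ((R \lor S) \land \lnot (R \land S)) \lor (T \leftrightarrow R))   [expand \oplus]
⇔ \lnot \lnot (\lnot ((R \lor S) \land \lnot (R \land S)) \lor ((T \to R) \land (R \to T)))   [eliminate \leftrightarrow]
⇔ \lnot \lnot (\lnot ((R \lor S) \land \lnot (R \land S)) \lor ((\lnot T \lor R) \land (R \to T)))   [eliminate \to]
⇔ \lnot \lnot (\lnot ((R \lor S) \land \lnot (R \land S)) \lor ((\lnot T \lor R) \land (\lnot R \lor T)))   [eliminate \to]
⇔ \lnot ((R \lor S) \land \lnot (R \land S)) \lor ((\lnot T \lor R) \land (\lnot R \lor T))   [double negation]
⇔ \lnot (R \lor S) \lor \lnot \lnot (R \land S) \lor ((\lnot T \lor R) \land (\lnot R \lor T))   [De Morgan]
⇔ (\lnot R \land \lnot S) \lor \lnot \lnot (R \land S) \lor ((\lnot T \lor R) \land (\lnot R \lor T))   [De Morgan]
⇔ (\lnot R \land \lnot S) \lor (R \land S) \lor ((\lnot T \lor R) \land (\lnot R \lor T))   [double negation]
⇔ (\lnot R \lor R \lor \lnot T \lor R) \land (\lnot R \lor R \lor \lnot R \lor T) \land (\lnot R \lor S \lor \lnot T \lor R) \land (\lnot R \lor S \lor \lnot R \lor T) \land (\lnot S \lor R \lor \lnot T \lor R) \land (\lnot S \lor R \lor \lnot R \lor T) \land (\lnot S \lor S \lor \lnot T \lor R) \land (\lnot S \lor S \lor \lnot R \lor T)   [distribute \lor over \land]
⇔ (\lnot R \lor S \lor T) \land (\lnot S \lor R \lor \lnot T)   [simplify]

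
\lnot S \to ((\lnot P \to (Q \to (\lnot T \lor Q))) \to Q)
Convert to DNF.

S \lor Q

\lnot S \to ((\lnot P \to (Q \to (\lnot T \lor Q))) \to Q)
≡ \lnot \lnot S \lor ((\lnot P \to (Q \to (\lnot T \lor Q))) \to Q)   [eliminate \to]
≡ \lnot \lnot S \lor \lnot (\lnot P \to (Q \to (\lnot T \lor Q))) \lor Q   [eliminate \to]
≡ \lnot \lnot S \lor \lnot (\lnot \lnot P \lor (Q \to (\lnot T \lor Q))) \lor Q   [eliminate \to]
≡ \lnot \lnot S \lor \lnot (\lnot \lnot P \lor \lnot Q \lor \lnot T \lor Q) \lor Q   [eliminate \to]
≡ S \lor \lnot (\lnot \lnot P \lor \lnot Q \lor \lnot T \lor Q) \lor Q   [double negation]
≡ S \lor (\lnot \lnot \lnot P \land \lnot \lnot Q \land \lnot \lnot T \land \lnot Q) \lor Q   [De Morgan]
≡ S \lor (\lnot P \land \lnot \lnot Q \land \lnot \lnot T \land \lnot Q) \lor Q   [double negation]
≡ S \lor (\lnot P \land Q \land \lnot \lnot T \land \lnot Q) \lor Q   [double negation]
≡ S \lor (\lnot P \land Q \land T \land \lnot Q) \lor Q   [double negation]
≡ S \lor Q   [simplify]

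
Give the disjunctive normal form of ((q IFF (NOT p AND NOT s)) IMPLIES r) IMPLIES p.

((q IFF (NOT p AND NOT s)) IMPLIES r) IMPLIES p
≡ NOT ((q IFF (NOT p AND NOT s)) IMPLIES r) OR p   (eliminate IMPLIES)
≡ NOT (NOT (q IFF (NOT p AND NOT s)) OR r) OR p   (eliminate IMPLIES)
≡ NOT (NOT ((q IMPLIES (NOT p AND NOT s)) AND ((NOT p AND NOT s) IMPLIES q)) OR r) OR p   (eliminate IFF)
≡ NOT (NOT ((NOT q OR (NOT p AND NOT s)) AND ((NOT p AND NOT s) IMPLIES q)) OR r) OR p   (eliminate IMPLIES)
≡ NOT (NOT ((NOT q OR (NOT p AND NOT s)) AND (NOT (NOT p AND NOT s) OR q)) OR r) OR p   (eliminate IMPLIES)
≡ (NOT NOT ((NOT q OR (NOT p AND NOT s)) AND (NOT (NOT p AND NOT s) OR q)) AND NOT r) OR p   (De Morgan)
≡ ((NOT q OR (NOT p AND NOT s)) AND (NOT (NOT p AND NOT s) OR q) AND NOT r) OR p   (double negation)
≡ ((NOT q OR (NOT p AND NOT s)) AND (NOT NOT p OR NOT NOT s OR q) AND NOT r) OR p   (De Morgan)
≡ ((NOT q OR (NOT p AND NOT s)) AND (p OR NOT NOT s OR q) AND NOT r) OR p   (double negation)
≡ ((NOT q OR (NOT p AND NOT s)) AND (p OR s OR q) AND NOT r) OR p   (double negation)
≡ (NOT q AND p AND NOT r) OR (NOT q AND s AND NOT r) OR (NOT q AND q AND NOT r) OR (NOT p AND NOT s AND p AND NOT r) OR (NOT p AND NOT s AND s AND NOT r) OR (NOT p AND NOT s AND q AND NOT r) OR p   (distribute AND over OR)
≡ (NOT q AND s AND NOT r) OR (NOT p AND NOT s AND q AND NOT r) OR p   (simplify)

(NOT q AND s AND NOT r) OR (NOT p AND NOT s AND q AND NOT r) OR p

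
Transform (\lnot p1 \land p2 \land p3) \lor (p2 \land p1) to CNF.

p2 \land (p3 \lor p1)

(\lnot p1 \land p2 \land p3) \lor (p2 \land p1)
⇔ (\lnot p1 \lor p2) \land (\lnot p1 \lor p1) \land (p2 \lor p2) \land (p2 \lor p1) \land (p3 \lor p2) \land (p3 \lor p1)   — distribute \lor over \land
⇔ p2 \land (p3 \lor p1)   — simplify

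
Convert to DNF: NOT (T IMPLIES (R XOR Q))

(T AND NOT R AND NOT Q) OR (T AND Q AND R)

NOT (T IMPLIES (R XOR Q))
≡ NOT (NOT T OR (R XOR Q))   [eliminate IMPLIES]
≡ NOT (NOT T OR (R AND NOT Q) OR (NOT R AND Q))   [expand XOR]
≡ NOT NOT T AND NOT (R AND NOT Q) AND NOT (NOT R AND Q)   [De Morgan]
≡ T AND NOT (R AND NOT Q) AND NOT (NOT R AND Q)   [double negation]
≡ T AND (NOT R OR NOT NOT Q) AND NOT (NOT R AND Q)   [De Morgan]
≡ T AND (NOT R OR Q) AND NOT (NOT R AND Q)   [double negation]
≡ T AND (NOT R OR Q) AND (NOT NOT R OR NOT Q)   [De Morgan]
≡ T AND (NOT R OR Q) AND (R OR NOT Q)   [double negation]
≡ (T AND NOT R AND R) OR (T AND NOT R AND NOT Q) OR (T AND Q AND R) OR (T AND Q AND NOT Q)   [distribute AND over OR]
≡ (T AND NOT R AND NOT Q) OR (T AND Q AND R)   [simplify]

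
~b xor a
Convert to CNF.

~b xor a
≡ (~b | a) & ~(~b & a)   — expand xor
≡ (~b | a) & (~~b | ~a)   — De Morgan
≡ (~b | a) & (b | ~a)   — double negation

(~b | a) & (b | ~a)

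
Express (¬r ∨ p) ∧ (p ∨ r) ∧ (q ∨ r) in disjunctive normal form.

(p ∧ q) ∨ (p ∧ r)

(¬r ∨ p) ∧ (p ∨ r) ∧ (q ∨ r)
≡ (¬r ∧ p ∧ q) ∨ (¬r ∧ p ∧ r) ∨ (¬r ∧ r ∧ q) ∨ (¬r ∧ r ∧ r) ∨ (p ∧ p ∧ q) ∨ (p ∧ p ∧ r) ∨ (p ∧ r ∧ q) ∨ (p ∧ r ∧ r)   [distribute ∧ over ∨]
≡ (p ∧ q) ∨ (p ∧ r)   [simplify]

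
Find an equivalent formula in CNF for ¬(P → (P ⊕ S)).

P ∧ (¬P ∨ S)

¬(P → (P ⊕ S))
≡ ¬(¬P ∨ (P ⊕ S))
≡ ¬(¬P ∨ ((P ∨ S) ∧ ¬(P ∧ S)))
≡ ¬¬P ∧ ¬((P ∨ S) ∧ ¬(P ∧ S))
≡ P ∧ ¬((P ∨ S) ∧ ¬(P ∧ S))
≡ P ∧ (¬(P ∨ S) ∨ ¬¬(P ∧ S))
≡ P ∧ ((¬P ∧ ¬S) ∨ ¬¬(P ∧ S))
≡ P ∧ ((¬P ∧ ¬S) ∨ (P ∧ S))
≡ P ∧ (¬P ∨ P) ∧ (¬P ∨ S) ∧ (¬S ∨ P) ∧ (¬S ∨ S)
≡ P ∧ (¬P ∨ S)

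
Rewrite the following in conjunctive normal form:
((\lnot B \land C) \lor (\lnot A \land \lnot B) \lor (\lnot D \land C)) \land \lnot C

((\lnot B \land C) \lor (\lnot A \land \lnot B) \lor (\lnot D \land C)) \land \lnot C
= (\lnot B \lor \lnot A \lor \lnot D) \land (\lnot B \lor \lnot A \lor C) \land (\lnot B \lor \lnot B \lor \lnot D) \land (\lnot B \lor \lnot B \lor C) \land (C \lor \lnot A \lor \lnot D) \land (C \lor \lnot A \lor C) \land (C \lor \lnot B \lor \lnot D) \land (C \lor \lnot B \lor C) \land \lnot C   (distribute \lor over \land)
= (\lnot B \lor \lnot D) \land (\lnot B \lor C) \land (C \lor \lnot A) \land \lnot C   (simplify)

(\lnot B \lor \lnot D) \land (\lnot B \lor C) \land (C \lor \lnot A) \land \lnot C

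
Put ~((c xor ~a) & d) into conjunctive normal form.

(~c | ~a | ~d) & (a | c | ~d)

~((c xor ~a) & d)
⇔ ~((c | ~a) & ~(c & ~a) & d)
⇔ ~(c | ~a) | ~~(c & ~a) | ~d
⇔ (~c & ~~a) | ~~(c & ~a) | ~d
⇔ (~c & a) | ~~(c & ~a) | ~d
⇔ (~c & a) | (c & ~a) | ~d
⇔ (~c | c | ~d) & (~c | ~a | ~d) & (a | c | ~d) & (a | ~a | ~d)
⇔ (~c | ~a | ~d) & (a | c | ~d)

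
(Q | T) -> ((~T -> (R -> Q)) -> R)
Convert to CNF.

(Q | T) -> ((~T -> (R -> Q)) -> R)
≡ ~(Q | T) | ((~T -> (R -> Q)) -> R)   (eliminate ->)
≡ ~(Q | T) | ~(~T -> (R -> Q)) | R   (eliminate ->)
≡ ~(Q | T) | ~(~~T | (R -> Q)) | R   (eliminate ->)
≡ ~(Q | T) | ~(~~T | ~R | Q) | R   (eliminate ->)
≡ (~Q & ~T) | ~(~~T | ~R | Q) | R   (De Morgan)
≡ (~Q & ~T) | (~~~T & ~~R & ~Q) | R   (De Morgan)
≡ (~Q & ~T) | (~T & ~~R & ~Q) | R   (double negation)
≡ (~Q & ~T) | (~T & R & ~Q) | R   (double negation)
≡ (~Q | ~T | R) & (~Q | R | R) & (~Q | ~Q | R) & (~T | ~T | R) & (~T | R | R) & (~T | ~Q | R)   (distribute | over &)
≡ (~Q | R) & (~T | R)   (simplify)

(~Q | R) & (~T | R)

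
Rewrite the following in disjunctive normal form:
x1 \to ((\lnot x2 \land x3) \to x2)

\lnot x1 \lor x2 \lor \lnot x3

x1 \to ((\lnot x2 \land x3) \to x2)
≡ \lnot x1 \lor ((\lnot x2 \land x3) \to x2)   (eliminate \to)
≡ \lnot x1 \lor \lnot (\lnot x2 \land x3) \lor x2   (eliminate \to)
≡ \lnot x1 \lor \lnot \lnot x2 \lor \lnot x3 \lor x2   (De Morgan)
≡ \lnot x1 \lor x2 \lor \lnot x3 \lor x2   (double negation)
≡ \lnot x1 \lor x2 \lor \lnot x3   (simplify)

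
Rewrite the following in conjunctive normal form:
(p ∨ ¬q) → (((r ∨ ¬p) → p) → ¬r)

(p ∨ ¬q) → (((r ∨ ¬p) → p) → ¬r)
= ¬(p ∨ ¬q) ∨ (((r ∨ ¬p) → p) → ¬r)   (eliminate →)
= ¬(p ∨ ¬q) ∨ ¬((r ∨ ¬p) → p) ∨ ¬r   (eliminate →)
= ¬(p ∨ ¬q) ∨ ¬(¬(r ∨ ¬p) ∨ p) ∨ ¬r   (eliminate →)
= (¬p ∧ ¬¬q) ∨ ¬(¬(r ∨ ¬p) ∨ p) ∨ ¬r   (De Morgan)
= (¬p ∧ q) ∨ ¬(¬(r ∨ ¬p) ∨ p) ∨ ¬r   (double negation)
= (¬p ∧ q) ∨ (¬¬(r ∨ ¬p) ∧ ¬p) ∨ ¬r   (De Morgan)
= (¬p ∧ q) ∨ ((r ∨ ¬p) ∧ ¬p) ∨ ¬r   (double negation)
= (¬p ∨ r ∨ ¬p ∨ ¬r) ∧ (¬p ∨ ¬p ∨ ¬r) ∧ (q ∨ r ∨ ¬p ∨ ¬r) ∧ (q ∨ ¬p ∨ ¬r)   (distribute ∨ over ∧)
= ¬p ∨ ¬r   (simplify)

¬p ∨ ¬r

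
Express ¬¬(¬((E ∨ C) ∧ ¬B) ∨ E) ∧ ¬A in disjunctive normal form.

(¬E ∧ ¬C ∧ ¬A) ∨ (B ∧ ¬A) ∨ (E ∧ ¬A)

¬¬(¬((E ∨ C) ∧ ¬B) ∨ E) ∧ ¬A
≡ (¬((E ∨ C) ∧ ¬B) ∨ E) ∧ ¬A
≡ (¬(E ∨ C) ∨ ¬¬B ∨ E) ∧ ¬A
≡ ((¬E ∧ ¬C) ∨ ¬¬B ∨ E) ∧ ¬A
≡ ((¬E ∧ ¬C) ∨ B ∨ E) ∧ ¬A
≡ (¬E ∧ ¬C ∧ ¬A) ∨ (B ∧ ¬A) ∨ (E ∧ ¬A)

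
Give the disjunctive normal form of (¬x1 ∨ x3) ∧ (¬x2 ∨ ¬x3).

(¬x1 ∨ x3) ∧ (¬x2 ∨ ¬x3)
≡ (¬x1 ∧ ¬x2) ∨ (¬x1 ∧ ¬x3) ∨ (x3 ∧ ¬x2) ∨ (x3 ∧ ¬x3)
≡ (¬x1 ∧ ¬x2) ∨ (¬x1 ∧ ¬x3) ∨ (x3 ∧ ¬x2)

(¬x1 ∧ ¬x2) ∨ (¬x1 ∧ ¬x3) ∨ (x3 ∧ ¬x2)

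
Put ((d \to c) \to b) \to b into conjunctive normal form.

\lnot d \lor c \lor b

((d \to c) \to b) \to b
= \lnot ((d \to c) \to b) \lor b
= \lnot (\lnot (d \to c) \lor b) \lor b
= \lnot (\lnot (\lnot d \lor c) \lor b) \lor b
= (\lnot \lnot (\lnot d \lor c) \land \lnot b) \lor b
= ((\lnot d \lor c) \land \lnot b) \lor b
= (\lnot d \lor c \lor b) \land (\lnot b \lor b)
= \lnot d \lor c \lor b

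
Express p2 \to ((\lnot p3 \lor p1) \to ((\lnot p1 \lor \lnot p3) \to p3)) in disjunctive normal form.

\lnot p2 \lor p3

p2 \to ((\lnot p3 \lor p1) \to ((\lnot p1 \lor \lnot p3) \to p3))
⇔ \lnot p2 \lor ((\lnot p3 \lor p1) \to ((\lnot p1 \lor \lnot p3) \to p3))
⇔ \lnot p2 \lor \lnot (\lnot p3 \lor p1) \lor ((\lnot p1 \lor \lnot p3) \to p3)
⇔ \lnot p2 \lor \lnot (\lnot p3 \lor p1) \lor \lnot (\lnot p1 \lor \lnot p3) \lor p3
⇔ \lnot p2 \lor (\lnot \lnot p3 \land \lnot p1) \lor \lnot (\lnot p1 \lor \lnot p3) \lor p3
⇔ \lnot p2 \lor (p3 \land \lnot p1) \lor \lnot (\lnot p1 \lor \lnot p3) \lor p3
⇔ \lnot p2 \lor (p3 \land \lnot p1) \lor (\lnot \lnot p1 \land \lnot \lnot p3) \lor p3
⇔ \lnot p2 \lor (p3 \land \lnot p1) \lor (p1 \land \lnot \lnot p3) \lor p3
⇔ \lnot p2 \lor (p3 \land \lnot p1) \lor (p1 \land p3) \lor p3
⇔ \lnot p2 \lor p3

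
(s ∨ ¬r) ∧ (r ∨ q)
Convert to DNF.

(s ∧ r) ∨ (s ∧ q) ∨ (¬r ∧ q)

(s ∨ ¬r) ∧ (r ∨ q)
≡ (s ∧ r) ∨ (s ∧ q) ∨ (¬r ∧ r) ∨ (¬r ∧ q)   (distribute ∧ over ∨)
≡ (s ∧ r) ∨ (s ∧ q) ∨ (¬r ∧ q)   (simplify)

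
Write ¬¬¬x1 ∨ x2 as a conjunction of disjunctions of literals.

¬¬¬x1 ∨ x2
⇔ ¬x1 ∨ x2   — double negation

¬x1 ∨ x2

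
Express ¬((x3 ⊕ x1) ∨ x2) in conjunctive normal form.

¬((x3 ⊕ x1) ∨ x2)
⇔ ¬(((x3 ∨ x1) ∧ ¬(x3 ∧ x1)) ∨ x2)
⇔ ¬((x3 ∨ x1) ∧ ¬(x3 ∧ x1)) ∧ ¬x2
⇔ (¬(x3 ∨ x1) ∨ ¬¬(x3 ∧ x1)) ∧ ¬x2
⇔ ((¬x3 ∧ ¬x1) ∨ ¬¬(x3 ∧ x1)) ∧ ¬x2
⇔ ((¬x3 ∧ ¬x1) ∨ (x3 ∧ x1)) ∧ ¬x2
⇔ (¬x3 ∨ x3) ∧ (¬x3 ∨ x1) ∧ (¬x1 ∨ x3) ∧ (¬x1 ∨ x1) ∧ ¬x2
⇔ (¬x3 ∨ x1) ∧ (¬x1 ∨ x3) ∧ ¬x2

(¬x3 ∨ x1) ∧ (¬x1 ∨ x3) ∧ ¬x2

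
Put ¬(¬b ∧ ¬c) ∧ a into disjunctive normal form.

¬(¬b ∧ ¬c) ∧ a
⇔ (¬¬b ∨ ¬¬c) ∧ a   [De Morgan]
⇔ (b ∨ ¬¬c) ∧ a   [double negation]
⇔ (b ∨ c) ∧ a   [double negation]
⇔ (b ∧ a) ∨ (c ∧ a)   [distribute ∧ over ∨]

(b ∧ a) ∨ (c ∧ a)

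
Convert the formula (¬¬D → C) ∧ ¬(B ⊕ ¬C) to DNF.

(¬¬D → C) ∧ ¬(B ⊕ ¬C)
= (¬¬¬D ∨ C) ∧ ¬(B ⊕ ¬C)   (eliminate →)
= (¬¬¬D ∨ C) ∧ ¬((B ∧ ¬¬C) ∨ (¬B ∧ ¬C))   (expand ⊕)
= (¬D ∨ C) ∧ ¬((B ∧ ¬¬C) ∨ (¬B ∧ ¬C))   (double negation)
= (¬D ∨ C) ∧ ¬(B ∧ ¬¬C) ∧ ¬(¬B ∧ ¬C)   (De Morgan)
= (¬D ∨ C) ∧ (¬B ∨ ¬¬¬C) ∧ ¬(¬B ∧ ¬C)   (De Morgan)
= (¬D ∨ C) ∧ (¬B ∨ ¬C) ∧ ¬(¬B ∧ ¬C)   (double negation)
= (¬D ∨ C) ∧ (¬B ∨ ¬C) ∧ (¬¬B ∨ ¬¬C)   (De Morgan)
= (¬D ∨ C) ∧ (¬B ∨ ¬C) ∧ (B ∨ ¬¬C)   (double negation)
= (¬D ∨ C) ∧ (¬B ∨ ¬C) ∧ (B ∨ C)   (double negation)
= (¬D ∧ ¬B ∧ B) ∨ (¬D ∧ ¬B ∧ C) ∨ (¬D ∧ ¬C ∧ B) ∨ (¬D ∧ ¬C ∧ C) ∨ (C ∧ ¬B ∧ B) ∨ (C ∧ ¬B ∧ C) ∨ (C ∧ ¬C ∧ B) ∨ (C ∧ ¬C ∧ C)   (distribute ∧ over ∨)
= (¬D ∧ ¬C ∧ B) ∨ (C ∧ ¬B)   (simplify)

(¬D ∧ ¬C ∧ B) ∨ (C ∧ ¬B)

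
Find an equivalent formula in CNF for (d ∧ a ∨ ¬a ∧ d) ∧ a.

d ∧ a

(d ∧ a ∨ ¬a ∧ d) ∧ a
≡ (d ∨ ¬a) ∧ (d ∨ d) ∧ (a ∨ ¬a) ∧ (a ∨ d) ∧ a   — distribute ∨ over ∧
≡ d ∧ a   — simplify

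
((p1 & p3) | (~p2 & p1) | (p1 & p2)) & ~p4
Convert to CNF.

p1 & ~p4

((p1 & p3) | (~p2 & p1) | (p1 & p2)) & ~p4
≡ (p1 | ~p2 | p1) & (p1 | ~p2 | p2) & (p1 | p1 | p1) & (p1 | p1 | p2) & (p3 | ~p2 | p1) & (p3 | ~p2 | p2) & (p3 | p1 | p1) & (p3 | p1 | p2) & ~p4   — distribute | over &
≡ p1 & ~p4   — simplify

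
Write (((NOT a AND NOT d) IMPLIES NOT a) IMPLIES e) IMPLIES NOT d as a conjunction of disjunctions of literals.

NOT e OR NOT d

(((NOT a AND NOT d) IMPLIES NOT a) IMPLIES e) IMPLIES NOT d
≡ NOT (((NOT a AND NOT d) IMPLIES NOT a) IMPLIES e) OR NOT d
≡ NOT (NOT ((NOT a AND NOT d) IMPLIES NOT a) OR e) OR NOT d
≡ NOT (NOT (NOT (NOT a AND NOT d) OR NOT a) OR e) OR NOT d
≡ (NOT NOT (NOT (NOT a AND NOT d) OR NOT a) AND NOT e) OR NOT d
≡ ((NOT (NOT a AND NOT d) OR NOT a) AND NOT e) OR NOT d
≡ ((NOT NOT a OR NOT NOT d OR NOT a) AND NOT e) OR NOT d
≡ ((a OR NOT NOT d OR NOT a) AND NOT e) OR NOT d
≡ ((a OR d OR NOT a) AND NOT e) OR NOT d
≡ (a OR d OR NOT a OR NOT d) AND (NOT e OR NOT d)
≡ NOT e OR NOT d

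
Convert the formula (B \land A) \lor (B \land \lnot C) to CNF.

B \land (A \lor \lnot C)

(B \land A) \lor (B \land \lnot C)
≡ (B \lor B) \land (B \lor \lnot C) \land (A \lor B) \land (A \lor \lnot C)   (distribute \lor over \land)
≡ B \land (A \lor \lnot C)   (simplify)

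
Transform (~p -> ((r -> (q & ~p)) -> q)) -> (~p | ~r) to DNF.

(~p -> ((r -> (q & ~p)) -> q)) -> (~p | ~r)
= ~(~p -> ((r -> (q & ~p)) -> q)) | ~p | ~r   [eliminate ->]
= ~(~~p | ((r -> (q & ~p)) -> q)) | ~p | ~r   [eliminate ->]
= ~(~~p | ~(r -> (q & ~p)) | q) | ~p | ~r   [eliminate ->]
= ~(~~p | ~(~r | (q & ~p)) | q) | ~p | ~r   [eliminate ->]
= (~~~p & ~~(~r | (q & ~p)) & ~q) | ~p | ~r   [De Morgan]
= (~p & ~~(~r | (q & ~p)) & ~q) | ~p | ~r   [double negation]
= (~p & (~r | (q & ~p)) & ~q) | ~p | ~r   [double negation]
= (~p & ~r & ~q) | (~p & q & ~p & ~q) | ~p | ~r   [distribute & over |]
= ~p | ~r   [simplify]

~p | ~r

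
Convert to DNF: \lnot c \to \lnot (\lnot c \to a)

\lnot c \to \lnot (\lnot c \to a)
≡ \lnot \lnot c \lor \lnot (\lnot c \to a)   — eliminate \to
≡ \lnot \lnot c \lor \lnot (\lnot \lnot c \lor a)   — eliminate \to
≡ c \lor \lnot (\lnot \lnot c \lor a)   — double negation
≡ c \lor (\lnot \lnot \lnot c \land \lnot a)   — De Morgan
≡ c \lor (\lnot c \land \lnot a)   — double negation

c \lor (\lnot c \land \lnot a)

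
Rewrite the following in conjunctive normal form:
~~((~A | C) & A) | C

(~A | C) & (A | C)

~~((~A | C) & A) | C
≡ ((~A | C) & A) | C
≡ (~A | C | C) & (A | C)
≡ (~A | C) & (A | C)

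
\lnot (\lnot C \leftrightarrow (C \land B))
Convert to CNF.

\lnot (\lnot C \leftrightarrow (C \land B))
≡ \lnot ((\lnot C \to (C \land B)) \land ((C \land B) \to \lnot C))   — eliminate \leftrightarrow
≡ \lnot ((\lnot \lnot C \lor (C \land B)) \land ((C \land B) \to \lnot C))   — eliminate \to
≡ \lnot ((\lnot \lnot C \lor (C \land B)) \land (\lnot (C \land B) \lor \lnot C))   — eliminate \to
≡ \lnot (\lnot \lnot C \lor (C \land B)) \lor \lnot (\lnot (C \land B) \lor \lnot C)   — De Morgan
≡ (\lnot \lnot \lnot C \land \lnot (C \land B)) \lor \lnot (\lnot (C \land B) \lor \lnot C)   — De Morgan
≡ (\lnot C \land \lnot (C \land B)) \lor \lnot (\lnot (C \land B) \lor \lnot C)   — double negation
≡ (\lnot C \land (\lnot C \lor \lnot B)) \lor \lnot (\lnot (C \land B) \lor \lnot C)   — De Morgan
≡ (\lnot C \land (\lnot C \lor \lnot B)) \lor (\lnot \lnot (C \land B) \land \lnot \lnot C)   — De Morgan
≡ (\lnot C \land (\lnot C \lor \lnot B)) \lor (C \land B \land \lnot \lnot C)   — double negation
≡ (\lnot C \land (\lnot C \lor \lnot B)) \lor (C \land B \land C)   — double negation
≡ (\lnot C \lor C) \land (\lnot C \lor B) \land (\lnot C \lor C) \land (\lnot C \lor \lnot B \lor C) \land (\lnot C \lor \lnot B \lor B) \land (\lnot C \lor \lnot B \lor C)   — distribute \lor over \land
≡ \lnot C \lor B   — simplify

\lnot C \lor B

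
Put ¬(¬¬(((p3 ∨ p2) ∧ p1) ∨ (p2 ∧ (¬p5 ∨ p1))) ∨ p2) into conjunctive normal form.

(¬p3 ∨ ¬p1) ∧ ¬p2

¬(¬¬(((p3 ∨ p2) ∧ p1) ∨ (p2 ∧ (¬p5 ∨ p1))) ∨ p2)
≡ ¬¬¬(((p3 ∨ p2) ∧ p1) ∨ (p2 ∧ (¬p5 ∨ p1))) ∧ ¬p2
≡ ¬(((p3 ∨ p2) ∧ p1) ∨ (p2 ∧ (¬p5 ∨ p1))) ∧ ¬p2
≡ ¬((p3 ∨ p2) ∧ p1) ∧ ¬(p2 ∧ (¬p5 ∨ p1)) ∧ ¬p2
≡ (¬(p3 ∨ p2) ∨ ¬p1) ∧ ¬(p2 ∧ (¬p5 ∨ p1)) ∧ ¬p2
≡ ((¬p3 ∧ ¬p2) ∨ ¬p1) ∧ ¬(p2 ∧ (¬p5 ∨ p1)) ∧ ¬p2
≡ ((¬p3 ∧ ¬p2) ∨ ¬p1) ∧ (¬p2 ∨ ¬(¬p5 ∨ p1)) ∧ ¬p2
≡ ((¬p3 ∧ ¬p2) ∨ ¬p1) ∧ (¬p2 ∨ (¬¬p5 ∧ ¬p1)) ∧ ¬p2
≡ ((¬p3 ∧ ¬p2) ∨ ¬p1) ∧ (¬p2 ∨ (p5 ∧ ¬p1)) ∧ ¬p2
≡ (¬p3 ∨ ¬p1) ∧ (¬p2 ∨ ¬p1) ∧ (¬p2 ∨ p5) ∧ (¬p2 ∨ ¬p1) ∧ ¬p2
≡ (¬p3 ∨ ¬p1) ∧ ¬p2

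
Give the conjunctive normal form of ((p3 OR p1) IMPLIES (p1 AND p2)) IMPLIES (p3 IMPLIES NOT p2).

((p3 OR p1) IMPLIES (p1 AND p2)) IMPLIES (p3 IMPLIES NOT p2)
⇔ NOT ((p3 OR p1) IMPLIES (p1 AND p2)) OR (p3 IMPLIES NOT p2)   [eliminate IMPLIES]
⇔ NOT (NOT (p3 OR p1) OR (p1 AND p2)) OR (p3 IMPLIES NOT p2)   [eliminate IMPLIES]
⇔ NOT (NOT (p3 OR p1) OR (p1 AND p2)) OR NOT p3 OR NOT p2   [eliminate IMPLIES]
⇔ (NOT NOT (p3 OR p1) AND NOT (p1 AND p2)) OR NOT p3 OR NOT p2   [De Morgan]
⇔ ((p3 OR p1) AND NOT (p1 AND p2)) OR NOT p3 OR NOT p2   [double negation]
⇔ ((p3 OR p1) AND (NOT p1 OR NOT p2)) OR NOT p3 OR NOT p2   [De Morgan]
⇔ (p3 OR p1 OR NOT p3 OR NOT p2) AND (NOT p1 OR NOT p2 OR NOT p3 OR NOT p2)   [distribute OR over AND]
⇔ NOT p1 OR NOT p2 OR NOT p3   [simplify]

NOT p1 OR NOT p2 OR NOT p3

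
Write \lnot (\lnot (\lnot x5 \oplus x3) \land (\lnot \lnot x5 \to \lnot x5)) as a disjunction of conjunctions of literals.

\lnot x5 \land \lnot x3 \lor x5

\lnot (\lnot (\lnot x5 \oplus x3) \land (\lnot \lnot x5 \to \lnot x5))
⇔ \lnot (\lnot (\lnot x5 \land \lnot x3 \lor \lnot \lnot x5 \land x3) \land (\lnot \lnot x5 \to \lnot x5))   (expand \oplus)
⇔ \lnot (\lnot (\lnot x5 \land \lnot x3 \lor \lnot \lnot x5 \land x3) \land (\lnot \lnot \lnot x5 \lor \lnot x5))   (eliminate \to)
⇔ \lnot \lnot (\lnot x5 \land \lnot x3 \lor \lnot \lnot x5 \land x3) \lor \lnot (\lnot \lnot \lnot x5 \lor \lnot x5)   (De Morgan)
⇔ \lnot x5 \land \lnot x3 \lor \lnot \lnot x5 \land x3 \lor \lnot (\lnot \lnot \lnot x5 \lor \lnot x5)   (double negation)
⇔ \lnot x5 \land \lnot x3 \lor x5 \land x3 \lor \lnot (\lnot \lnot \lnot x5 \lor \lnot x5)   (double negation)
⇔ \lnot x5 \land \lnot x3 \lor x5 \land x3 \lor \lnot \lnot \lnot \lnot x5 \land \lnot \lnot x5   (De Morgan)
⇔ \lnot x5 \land \lnot x3 \lor x5 \land x3 \lor \lnot \lnot x5 \land \lnot \lnot x5   (double negation)
⇔ \lnot x5 \land \lnot x3 \lor x5 \land x3 \lor x5 \land \lnot \lnot x5   (double negation)
⇔ \lnot x5 \land \lnot x3 \lor x5 \land x3 \lor x5 \land x5   (double negation)
⇔ \lnot x5 \land \lnot x3 \lor x5   (simplify)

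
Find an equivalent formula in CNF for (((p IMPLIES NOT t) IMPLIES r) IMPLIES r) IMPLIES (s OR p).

(p OR r OR s) AND (NOT r OR s OR p)

(((p IMPLIES NOT t) IMPLIES r) IMPLIES r) IMPLIES (s OR p)
= NOT (((p IMPLIES NOT t) IMPLIES r) IMPLIES r) OR s OR p   [eliminate IMPLIES]
= NOT (NOT ((p IMPLIES NOT t) IMPLIES r) OR r) OR s OR p   [eliminate IMPLIES]
= NOT (NOT (NOT (p IMPLIES NOT t) OR r) OR r) OR s OR p   [eliminate IMPLIES]
= NOT (NOT (NOT (NOT p OR NOT t) OR r) OR r) OR s OR p   [eliminate IMPLIES]
= (NOT NOT (NOT (NOT p OR NOT t) OR r) AND NOT r) OR s OR p   [De Morgan]
= ((NOT (NOT p OR NOT t) OR r) AND NOT r) OR s OR p   [double negation]
= (((NOT NOT p AND NOT NOT t) OR r) AND NOT r) OR s OR p   [De Morgan]
= (((p AND NOT NOT t) OR r) AND NOT r) OR s OR p   [double negation]
= (((p AND t) OR r) AND NOT r) OR s OR p   [double negation]
= (p OR r OR s OR p) AND (t OR r OR s OR p) AND (NOT r OR s OR p)   [distribute OR over AND]
= (p OR r OR s) AND (NOT r OR s OR p)   [simplify]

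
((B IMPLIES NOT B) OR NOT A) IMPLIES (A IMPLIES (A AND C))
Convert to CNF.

((B IMPLIES NOT B) OR NOT A) IMPLIES (A IMPLIES (A AND C))
⇔ NOT ((B IMPLIES NOT B) OR NOT A) OR (A IMPLIES (A AND C))   — eliminate IMPLIES
⇔ NOT (NOT B OR NOT B OR NOT A) OR (A IMPLIES (A AND C))   — eliminate IMPLIES
⇔ NOT (NOT B OR NOT B OR NOT A) OR NOT A OR (A AND C)   — eliminate IMPLIES
⇔ (NOT NOT B AND NOT NOT B AND NOT NOT A) OR NOT A OR (A AND C)   — De Morgan
⇔ (B AND NOT NOT B AND NOT NOT A) OR NOT A OR (A AND C)   — double negation
⇔ (B AND B AND NOT NOT A) OR NOT A OR (A AND C)   — double negation
⇔ (B AND B AND A) OR NOT A OR (A AND C)   — double negation
⇔ (B OR NOT A OR A) AND (B OR NOT A OR C) AND (B OR NOT A OR A) AND (B OR NOT A OR C) AND (A OR NOT A OR A) AND (A OR NOT A OR C)   — distribute OR over AND
⇔ B OR NOT A OR C   — simplify

B OR NOT A OR C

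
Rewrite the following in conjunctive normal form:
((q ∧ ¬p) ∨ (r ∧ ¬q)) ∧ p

((q ∧ ¬p) ∨ (r ∧ ¬q)) ∧ p
≡ (q ∨ r) ∧ (q ∨ ¬q) ∧ (¬p ∨ r) ∧ (¬p ∨ ¬q) ∧ p   [distribute ∨ over ∧]
≡ (q ∨ r) ∧ (¬p ∨ r) ∧ (¬p ∨ ¬q) ∧ p   [simplify]

(q ∨ r) ∧ (¬p ∨ r) ∧ (¬p ∨ ¬q) ∧ p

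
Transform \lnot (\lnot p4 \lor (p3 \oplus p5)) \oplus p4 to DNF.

\lnot (\lnot p4 \lor (p3 \oplus p5)) \oplus p4
≡ (\lnot (\lnot p4 \lor (p3 \oplus p5)) \land \lnot p4) \lor (\lnot \lnot (\lnot p4 \lor (p3 \oplus p5)) \land p4)   [expand \oplus]
≡ (\lnot (\lnot p4 \lor (p3 \land \lnot p5) \lor (\lnot p3 \land p5)) \land \lnot p4) \lor (\lnot \lnot (\lnot p4 \lor (p3 \oplus p5)) \land p4)   [expand \oplus]
≡ (\lnot (\lnot p4 \lor (p3 \land \lnot p5) \lor (\lnot p3 \land p5)) \land \lnot p4) \lor (\lnot \lnot (\lnot p4 \lor (p3 \land \lnot p5) \lor (\lnot p3 \land p5)) \land p4)   [expand \oplus]
≡ (\lnot \lnot p4 \land \lnot (p3 \land \lnot p5) \land \lnot (\lnot p3 \land p5) \land \lnot p4) \lor (\lnot \lnot (\lnot p4 \lor (p3 \land \lnot p5) \lor (\lnot p3 \land p5)) \land p4)   [De Morgan]
≡ (p4 \land \lnot (p3 \land \lnot p5) \land \lnot (\lnot p3 \land p5) \land \lnot p4) \lor (\lnot \lnot (\lnot p4 \lor (p3 \land \lnot p5) \lor (\lnot p3 \land p5)) \land p4)   [double negation]
≡ (p4 \land (\lnot p3 \lor \lnot \lnot p5) \land \lnot (\lnot p3 \land p5) \land \lnot p4) \lor (\lnot \lnot (\lnot p4 \lor (p3 \land \lnot p5) \lor (\lnot p3 \land p5)) \land p4)   [De Morgan]
≡ (p4 \land (\lnot p3 \lor p5) \land \lnot (\lnot p3 \land p5) \land \lnot p4) \lor (\lnot \lnot (\lnot p4 \lor (p3 \land \lnot p5) \lor (\lnot p3 \land p5)) \land p4)   [double negation]
≡ (p4 \land (\lnot p3 \lor p5) \land (\lnot \lnot p3 \lor \lnot p5) \land \lnot p4) \lor (\lnot \lnot (\lnot p4 \lor (p3 \land \lnot p5) \lor (\lnot p3 \land p5)) \land p4)   [De Morgan]
≡ (p4 \land (\lnot p3 \lor p5) \land (p3 \lor \lnot p5) \land \lnot p4) \lor (\lnot \lnot (\lnot p4 \lor (p3 \land \lnot p5) \lor (\lnot p3 \land p5)) \land p4)   [double negation]
≡ (p4 \land (\lnot p3 \lor p5) \land (p3 \lor \lnot p5) \land \lnot p4) \lor ((\lnot p4 \lor (p3 \land \lnot p5) \lor (\lnot p3 \land p5)) \land p4)   [double negation]
≡ (p4 \land \lnot p3 \land p3 \land \lnot p4) \lor (p4 \land \lnot p3 \land \lnot p5 \land \lnot p4) \lor (p4 \land p5 \land p3 \land \lnot p4) \lor (p4 \land p5 \land \lnot p5 \land \lnot p4) \lor (\lnot p4 \land p4) \lor (p3 \land \lnot p5 \land p4) \lor (\lnot p3 \land p5 \land p4)   [distribute \land over \lor]
≡ (p3 \land \lnot p5 \land p4) \lor (\lnot p3 \land p5 \land p4)   [simplify]

(p3 \land \lnot p5 \land p4) \lor (\lnot p3 \land p5 \land p4)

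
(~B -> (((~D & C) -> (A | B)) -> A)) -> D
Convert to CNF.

(~B -> (((~D & C) -> (A | B)) -> A)) -> D
⇔ ~(~B -> (((~D & C) -> (A | B)) -> A)) | D   [eliminate ->]
⇔ ~(~~B | (((~D & C) -> (A | B)) -> A)) | D   [eliminate ->]
⇔ ~(~~B | ~((~D & C) -> (A | B)) | A) | D   [eliminate ->]
⇔ ~(~~B | ~(~(~D & C) | A | B) | A) | D   [eliminate ->]
⇔ (~~~B & ~~(~(~D & C) | A | B) & ~A) | D   [De Morgan]
⇔ (~B & ~~(~(~D & C) | A | B) & ~A) | D   [double negation]
⇔ (~B & (~(~D & C) | A | B) & ~A) | D   [double negation]
⇔ (~B & (~~D | ~C | A | B) & ~A) | D   [De Morgan]
⇔ (~B & (D | ~C | A | B) & ~A) | D   [double negation]
⇔ (~B | D) & (D | ~C | A | B | D) & (~A | D)   [distribute | over &]
⇔ (~B | D) & (D | ~C | A | B) & (~A | D)   [simplify]

(~B | D) & (D | ~C | A | B) & (~A | D)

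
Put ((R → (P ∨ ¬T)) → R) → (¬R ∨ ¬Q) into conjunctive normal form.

¬R ∨ ¬Q

((R → (P ∨ ¬T)) → R) → (¬R ∨ ¬Q)
⇔ ¬((R → (P ∨ ¬T)) → R) ∨ ¬R ∨ ¬Q
⇔ ¬(¬(R → (P ∨ ¬T)) ∨ R) ∨ ¬R ∨ ¬Q
⇔ ¬(¬(¬R ∨ P ∨ ¬T) ∨ R) ∨ ¬R ∨ ¬Q
⇔ (¬¬(¬R ∨ P ∨ ¬T) ∧ ¬R) ∨ ¬R ∨ ¬Q
⇔ ((¬R ∨ P ∨ ¬T) ∧ ¬R) ∨ ¬R ∨ ¬Q
⇔ (¬R ∨ P ∨ ¬T ∨ ¬R ∨ ¬Q) ∧ (¬R ∨ ¬R ∨ ¬Q)
⇔ ¬R ∨ ¬Q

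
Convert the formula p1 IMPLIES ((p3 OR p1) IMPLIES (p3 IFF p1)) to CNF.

p1 IMPLIES ((p3 OR p1) IMPLIES (p3 IFF p1))
≡ NOT p1 OR ((p3 OR p1) IMPLIES (p3 IFF p1))   (eliminate IMPLIES)
≡ NOT p1 OR NOT (p3 OR p1) OR (p3 IFF p1)   (eliminate IMPLIES)
≡ NOT p1 OR NOT (p3 OR p1) OR ((p3 IMPLIES p1) AND (p1 IMPLIES p3))   (eliminate IFF)
≡ NOT p1 OR NOT (p3 OR p1) OR ((NOT p3 OR p1) AND (p1 IMPLIES p3))   (eliminate IMPLIES)
≡ NOT p1 OR NOT (p3 OR p1) OR ((NOT p3 OR p1) AND (NOT p1 OR p3))   (eliminate IMPLIES)
≡ NOT p1 OR (NOT p3 AND NOT p1) OR ((NOT p3 OR p1) AND (NOT p1 OR p3))   (De Morgan)
≡ (NOT p1 OR NOT p3 OR NOT p3 OR p1) AND (NOT p1 OR NOT p3 OR NOT p1 OR p3) AND (NOT p1 OR NOT p1 OR NOT p3 OR p1) AND (NOT p1 OR NOT p1 OR NOT p1 OR p3)   (distribute OR over AND)
≡ NOT p1 OR p3   (simplify)

NOT p1 OR p3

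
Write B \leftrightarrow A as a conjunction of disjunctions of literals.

(\lnot B \lor A) \land (\lnot A \lor B)

B \leftrightarrow A
= (B \to A) \land (A \to B)   [eliminate \leftrightarrow]
= (\lnot B \lor A) \land (A \to B)   [eliminate \to]
= (\lnot B \lor A) \land (\lnot A \lor B)   [eliminate \to]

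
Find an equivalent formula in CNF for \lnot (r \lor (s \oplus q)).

\lnot (r \lor (s \oplus q))
= \lnot (r \lor ((s \lor q) \land \lnot (s \land q)))   [expand \oplus]
= \lnot r \land \lnot ((s \lor q) \land \lnot (s \land q))   [De Morgan]
= \lnot r \land (\lnot (s \lor q) \lor \lnot \lnot (s \land q))   [De Morgan]
= \lnot r \land ((\lnot s \land \lnot q) \lor \lnot \lnot (s \land q))   [De Morgan]
= \lnot r \land ((\lnot s \land \lnot q) \lor (s \land q))   [double negation]
= \lnot r \land (\lnot s \lor s) \land (\lnot s \lor q) \land (\lnot q \lor s) \land (\lnot q \lor q)   [distribute \lor over \land]
= \lnot r \land (\lnot s \lor q) \land (\lnot q \lor s)   [simplify]

\lnot r \land (\lnot s \lor q) \land (\lnot q \lor s)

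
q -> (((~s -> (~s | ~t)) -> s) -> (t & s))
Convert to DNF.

~q | ~s | (t & s)

q -> (((~s -> (~s | ~t)) -> s) -> (t & s))
≡ ~q | (((~s -> (~s | ~t)) -> s) -> (t & s))   — eliminate ->
≡ ~q | ~((~s -> (~s | ~t)) -> s) | (t & s)   — eliminate ->
≡ ~q | ~(~(~s -> (~s | ~t)) | s) | (t & s)   — eliminate ->
≡ ~q | ~(~(~~s | ~s | ~t) | s) | (t & s)   — eliminate ->
≡ ~q | (~~(~~s | ~s | ~t) & ~s) | (t & s)   — De Morgan
≡ ~q | ((~~s | ~s | ~t) & ~s) | (t & s)   — double negation
≡ ~q | ((s | ~s | ~t) & ~s) | (t & s)   — double negation
≡ ~q | (s & ~s) | (~s & ~s) | (~t & ~s) | (t & s)   — distribute & over |
≡ ~q | ~s | (t & s)   — simplify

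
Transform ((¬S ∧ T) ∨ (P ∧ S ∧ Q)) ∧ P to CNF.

(¬S ∨ Q) ∧ (T ∨ S) ∧ (T ∨ Q) ∧ P

((¬S ∧ T) ∨ (P ∧ S ∧ Q)) ∧ P
≡ (¬S ∨ P) ∧ (¬S ∨ S) ∧ (¬S ∨ Q) ∧ (T ∨ P) ∧ (T ∨ S) ∧ (T ∨ Q) ∧ P   [distribute ∨ over ∧]
≡ (¬S ∨ Q) ∧ (T ∨ S) ∧ (T ∨ Q) ∧ P   [simplify]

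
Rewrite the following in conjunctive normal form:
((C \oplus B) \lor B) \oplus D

(C \lor B \lor D) \land (\lnot C \lor B \lor \lnot D) \land (\lnot B \lor \lnot D)

((C \oplus B) \lor B) \oplus D
= ((C \oplus B) \lor B \lor D) \land \lnot (((C \oplus B) \lor B) \land D)   (expand \oplus)
= (((C \lor B) \land \lnot (C \land B)) \lor B \lor D) \land \lnot (((C \oplus B) \lor B) \land D)   (expand \oplus)
= (((C \lor B) \land \lnot (C \land B)) \lor B \lor D) \land \lnot ((((C \lor B) \land \lnot (C \land B)) \lor B) \land D)   (expand \oplus)
= (((C \lor B) \land (\lnot C \lor \lnot B)) \lor B \lor D) \land \lnot ((((C \lor B) \land \lnot (C \land B)) \lor B) \land D)   (De Morgan)
= (((C \lor B) \land (\lnot C \lor \lnot B)) \lor B \lor D) \land (\lnot (((C \lor B) \land \lnot (C \land B)) \lor B) \lor \lnot D)   (De Morgan)
= (((C \lor B) \land (\lnot C \lor \lnot B)) \lor B \lor D) \land ((\lnot ((C \lor B) \land \lnot (C \land B)) \land \lnot B) \lor \lnot D)   (De Morgan)
= (((C \lor B) \land (\lnot C \lor \lnot B)) \lor B \lor D) \land (((\lnot (C \lor B) \lor \lnot \lnot (C \land B)) \land \lnot B) \lor \lnot D)   (De Morgan)
= (((C \lor B) \land (\lnot C \lor \lnot B)) \lor B \lor D) \land ((((\lnot C \land \lnot B) \lor \lnot \lnot (C \land B)) \land \lnot B) \lor \lnot D)   (De Morgan)
= (((C \lor B) \land (\lnot C \lor \lnot B)) \lor B \lor D) \land ((((\lnot C \land \lnot B) \lor (C \land B)) \land \lnot B) \lor \lnot D)   (double negation)
= (C \lor B \lor B \lor D) \land (\lnot C \lor \lnot B \lor B \lor D) \land (\lnot C \lor C \lor \lnot D) \land (\lnot C \lor B \lor \lnot D) \land (\lnot B \lor C \lor \lnot D) \land (\lnot B \lor B \lor \lnot D) \land (\lnot B \lor \lnot D)   (distribute \lor over \land)
= (C \lor B \lor D) \land (\lnot C \lor B \lor \lnot D) \land (\lnot B \lor \lnot D)   (simplify)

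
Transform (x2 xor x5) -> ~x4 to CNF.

(x2 xor x5) -> ~x4
= ~(x2 xor x5) | ~x4
= ~((x2 | x5) & ~(x2 & x5)) | ~x4
= ~(x2 | x5) | ~~(x2 & x5) | ~x4
= (~x2 & ~x5) | ~~(x2 & x5) | ~x4
= (~x2 & ~x5) | (x2 & x5) | ~x4
= (~x2 | x2 | ~x4) & (~x2 | x5 | ~x4) & (~x5 | x2 | ~x4) & (~x5 | x5 | ~x4)
= (~x2 | x5 | ~x4) & (~x5 | x2 | ~x4)

(~x2 | x5 | ~x4) & (~x5 | x2 | ~x4)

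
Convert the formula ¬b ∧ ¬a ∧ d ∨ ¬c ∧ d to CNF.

(¬b ∨ ¬c) ∧ (¬a ∨ ¬c) ∧ d

¬b ∧ ¬a ∧ d ∨ ¬c ∧ d
≡ (¬b ∨ ¬c) ∧ (¬b ∨ d) ∧ (¬a ∨ ¬c) ∧ (¬a ∨ d) ∧ (d ∨ ¬c) ∧ (d ∨ d)   [distribute ∨ over ∧]
≡ (¬b ∨ ¬c) ∧ (¬a ∨ ¬c) ∧ d   [simplify]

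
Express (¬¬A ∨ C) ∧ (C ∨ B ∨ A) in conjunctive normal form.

(¬¬A ∨ C) ∧ (C ∨ B ∨ A)
≡ (A ∨ C) ∧ (C ∨ B ∨ A)   (double negation)
≡ A ∨ C   (simplify)

A ∨ C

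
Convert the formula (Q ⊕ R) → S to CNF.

(¬Q ∨ R ∨ S) ∧ (¬R ∨ Q ∨ S)

(Q ⊕ R) → S
= ¬(Q ⊕ R) ∨ S   [eliminate →]
= ¬((Q ∨ R) ∧ ¬(Q ∧ R)) ∨ S   [expand ⊕]
= ¬(Q ∨ R) ∨ ¬¬(Q ∧ R) ∨ S   [De Morgan]
= (¬Q ∧ ¬R) ∨ ¬¬(Q ∧ R) ∨ S   [De Morgan]
= (¬Q ∧ ¬R) ∨ (Q ∧ R) ∨ S   [double negation]
= (¬Q ∨ Q ∨ S) ∧ (¬Q ∨ R ∨ S) ∧ (¬R ∨ Q ∨ S) ∧ (¬R ∨ R ∨ S)   [distribute ∨ over ∧]
= (¬Q ∨ R ∨ S) ∧ (¬R ∨ Q ∨ S)   [simplify]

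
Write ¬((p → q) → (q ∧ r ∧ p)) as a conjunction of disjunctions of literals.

¬((p → q) → (q ∧ r ∧ p))
≡ ¬(¬(p → q) ∨ (q ∧ r ∧ p))   — eliminate →
≡ ¬(¬(¬p ∨ q) ∨ (q ∧ r ∧ p))   — eliminate →
≡ ¬¬(¬p ∨ q) ∧ ¬(q ∧ r ∧ p)   — De Morgan
≡ (¬p ∨ q) ∧ ¬(q ∧ r ∧ p)   — double negation
≡ (¬p ∨ q) ∧ (¬q ∨ ¬r ∨ ¬p)   — De Morgan

(¬p ∨ q) ∧ (¬q ∨ ¬r ∨ ¬p)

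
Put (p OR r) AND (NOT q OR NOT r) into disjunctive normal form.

(p AND NOT q) OR (p AND NOT r) OR (r AND NOT q)

(p OR r) AND (NOT q OR NOT r)
≡ (p AND NOT q) OR (p AND NOT r) OR (r AND NOT q) OR (r AND NOT r)
≡ (p AND NOT q) OR (p AND NOT r) OR (r AND NOT q)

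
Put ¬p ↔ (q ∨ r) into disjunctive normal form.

¬p ↔ (q ∨ r)
= (¬p → (q ∨ r)) ∧ ((q ∨ r) → ¬p)   — eliminate ↔
= (¬¬p ∨ q ∨ r) ∧ ((q ∨ r) → ¬p)   — eliminate →
= (¬¬p ∨ q ∨ r) ∧ (¬(q ∨ r) ∨ ¬p)   — eliminate →
= (p ∨ q ∨ r) ∧ (¬(q ∨ r) ∨ ¬p)   — double negation
= (p ∨ q ∨ r) ∧ ((¬q ∧ ¬r) ∨ ¬p)   — De Morgan
= (p ∧ ¬q ∧ ¬r) ∨ (p ∧ ¬p) ∨ (q ∧ ¬q ∧ ¬r) ∨ (q ∧ ¬p) ∨ (r ∧ ¬q ∧ ¬r) ∨ (r ∧ ¬p)   — distribute ∧ over ∨
= (p ∧ ¬q ∧ ¬r) ∨ (q ∧ ¬p) ∨ (r ∧ ¬p)   — simplify

(p ∧ ¬q ∧ ¬r) ∨ (q ∧ ¬p) ∨ (r ∧ ¬p)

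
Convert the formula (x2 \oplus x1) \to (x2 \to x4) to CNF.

(x2 \oplus x1) \to (x2 \to x4)
≡ \lnot (x2 \oplus x1) \lor (x2 \to x4)
≡ \lnot ((x2 \lor x1) \land \lnot (x2 \land x1)) \lor (x2 \to x4)
≡ \lnot ((x2 \lor x1) \land \lnot (x2 \land x1)) \lor \lnot x2 \lor x4
≡ \lnot (x2 \lor x1) \lor \lnot \lnot (x2 \land x1) \lor \lnot x2 \lor x4
≡ (\lnot x2 \land \lnot x1) \lor \lnot \lnot (x2 \land x1) \lor \lnot x2 \lor x4
≡ (\lnot x2 \land \lnot x1) \lor (x2 \land x1) \lor \lnot x2 \lor x4
≡ (\lnot x2 \lor x2 \lor \lnot x2 \lor x4) \land (\lnot x2 \lor x1 \lor \lnot x2 \lor x4) \land (\lnot x1 \lor x2 \lor \lnot x2 \lor x4) \land (\lnot x1 \lor x1 \lor \lnot x2 \lor x4)
≡ \lnot x2 \lor x1 \lor x4

\lnot x2 \lor x1 \lor x4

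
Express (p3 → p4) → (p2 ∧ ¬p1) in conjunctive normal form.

(p3 ∨ p2) ∧ (p3 ∨ ¬p1) ∧ (¬p4 ∨ p2) ∧ (¬p4 ∨ ¬p1)

(p3 → p4) → (p2 ∧ ¬p1)
= ¬(p3 → p4) ∨ (p2 ∧ ¬p1)   [eliminate →]
= ¬(¬p3 ∨ p4) ∨ (p2 ∧ ¬p1)   [eliminate →]
= (¬¬p3 ∧ ¬p4) ∨ (p2 ∧ ¬p1)   [De Morgan]
= (p3 ∧ ¬p4) ∨ (p2 ∧ ¬p1)   [double negation]
= (p3 ∨ p2) ∧ (p3 ∨ ¬p1) ∧ (¬p4 ∨ p2) ∧ (¬p4 ∨ ¬p1)   [distribute ∨ over ∧]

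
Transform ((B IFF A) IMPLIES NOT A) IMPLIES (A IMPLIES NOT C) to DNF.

(A AND B) OR NOT A OR NOT C

((B IFF A) IMPLIES NOT A) IMPLIES (A IMPLIES NOT C)
≡ NOT ((B IFF A) IMPLIES NOT A) OR (A IMPLIES NOT C)   [eliminate IMPLIES]
≡ NOT (NOT (B IFF A) OR NOT A) OR (A IMPLIES NOT C)   [eliminate IMPLIES]
≡ NOT (NOT ((B IMPLIES A) AND (A IMPLIES B)) OR NOT A) OR (A IMPLIES NOT C)   [eliminate IFF]
≡ NOT (NOT ((NOT B OR A) AND (A IMPLIES B)) OR NOT A) OR (A IMPLIES NOT C)   [eliminate IMPLIES]
≡ NOT (NOT ((NOT B OR A) AND (NOT A OR B)) OR NOT A) OR (A IMPLIES NOT C)   [eliminate IMPLIES]
≡ NOT (NOT ((NOT B OR A) AND (NOT A OR B)) OR NOT A) OR NOT A OR NOT C   [eliminate IMPLIES]
≡ (NOT NOT ((NOT B OR A) AND (NOT A OR B)) AND NOT NOT A) OR NOT A OR NOT C   [De Morgan]
≡ ((NOT B OR A) AND (NOT A OR B) AND NOT NOT A) OR NOT A OR NOT C   [double negation]
≡ ((NOT B OR A) AND (NOT A OR B) AND A) OR NOT A OR NOT C   [double negation]
≡ (NOT B AND NOT A AND A) OR (NOT B AND B AND A) OR (A AND NOT A AND A) OR (A AND B AND A) OR NOT A OR NOT C   [distribute AND over OR]
≡ (A AND B) OR NOT A OR NOT C   [simplify]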